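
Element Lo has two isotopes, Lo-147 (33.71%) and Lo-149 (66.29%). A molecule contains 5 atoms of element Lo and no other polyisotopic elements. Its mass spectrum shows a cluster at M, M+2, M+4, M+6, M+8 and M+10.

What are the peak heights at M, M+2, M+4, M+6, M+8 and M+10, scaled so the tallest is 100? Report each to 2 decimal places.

The 5 Lo atoms are independent, so intensities follow the terms of (0.3371 + 0.6629)^5.
P(M) = 0.3371^5 = 0.004353
P(M+2) = 5 × 0.3371^4 × 0.6629^1 = 0.042801
P(M+4) = 10 × 0.3371^3 × 0.6629^2 = 0.168334
P(M+6) = 10 × 0.3371^2 × 0.6629^3 = 0.331026
P(M+8) = 5 × 0.3371^1 × 0.6629^4 = 0.325477
P(M+10) = 0.6629^5 = 0.128009
The M+6 peak is largest (0.331026); scaling to 100 gives 1.32 : 12.93 : 50.85 : 100.00 : 98.32 : 38.67.

1.32 : 12.93 : 50.85 : 100.00 : 98.32 : 38.67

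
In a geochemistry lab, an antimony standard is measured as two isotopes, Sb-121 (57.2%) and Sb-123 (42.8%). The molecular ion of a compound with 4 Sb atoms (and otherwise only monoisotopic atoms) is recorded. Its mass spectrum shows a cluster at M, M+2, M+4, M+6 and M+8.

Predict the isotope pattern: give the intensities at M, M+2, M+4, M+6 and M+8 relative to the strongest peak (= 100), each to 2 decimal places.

29.77 : 89.10 : 100.00 : 49.88 : 9.33

Expanding (0.572 + 0.428)^4:
P(M) = 0.572^4 = 0.107049
P(M+2) = 4 × 0.572^3 × 0.428^1 = 0.320400
P(M+4) = 6 × 0.572^2 × 0.428^2 = 0.359609
P(M+6) = 4 × 0.572^1 × 0.428^3 = 0.179385
P(M+8) = 0.428^4 = 0.033556
The M+4 peak is largest (0.359609); scaling to 100 gives 29.77 : 89.10 : 100.00 : 49.88 : 9.33.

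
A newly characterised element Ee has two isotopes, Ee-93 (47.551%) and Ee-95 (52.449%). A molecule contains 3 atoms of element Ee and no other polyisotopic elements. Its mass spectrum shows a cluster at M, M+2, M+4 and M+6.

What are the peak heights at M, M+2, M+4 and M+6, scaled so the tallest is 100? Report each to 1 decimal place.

27.4 : 90.7 : 100.0 : 36.8

Each Ee atom is independently Ee-93 (p = 0.47551) or Ee-95 (q = 0.52449); the cluster is the binomial expansion (p + q)^3.
P(M) = 0.47551^3 = 0.107517
P(M+2) = 3 × 0.47551^2 × 0.52449^1 = 0.355777
P(M+4) = 3 × 0.47551^1 × 0.52449^2 = 0.392424
P(M+6) = 0.52449^3 = 0.144282
The M+4 peak is largest (0.392424); scaling to 100 gives 27.4 : 90.7 : 100.0 : 36.8.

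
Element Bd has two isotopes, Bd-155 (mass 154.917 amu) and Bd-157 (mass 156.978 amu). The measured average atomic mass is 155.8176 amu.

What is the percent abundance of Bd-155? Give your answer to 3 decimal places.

Let x be the fractional abundance of Bd-155; then Bd-157 has abundance 1 − x.
154.917·x + 156.978·(1 − x) = 155.8176
(154.917 − 156.978)·x = 155.8176 − 156.978
x = -1.1604 / -2.061 = 0.56303 → 56.303% Bd-155, 43.697% Bd-157.

56.303%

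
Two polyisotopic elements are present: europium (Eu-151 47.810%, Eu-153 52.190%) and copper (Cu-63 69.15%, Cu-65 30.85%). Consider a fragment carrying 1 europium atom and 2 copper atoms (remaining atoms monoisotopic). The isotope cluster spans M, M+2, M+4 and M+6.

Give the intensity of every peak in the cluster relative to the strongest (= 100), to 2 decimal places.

50.41 : 100.00 : 59.13 : 10.95

Europium pattern (n=1): 0.4781 : 0.5219
Copper pattern (n=2): 0.47817225 : 0.4266555 : 0.09517225
Convolve the two distributions (both contribute in 2-u steps):
  M: 0.4781×0.47817225 = 0.228614
  M+2: 0.4781×0.4266555 + 0.5219×0.47817225 = 0.453542
  M+4: 0.4781×0.09517225 + 0.5219×0.4266555 = 0.268173
  M+6: 0.5219×0.09517225 = 0.049670
Scale to base peak (0.453542) = 100: 50.41 : 100.00 : 59.13 : 10.95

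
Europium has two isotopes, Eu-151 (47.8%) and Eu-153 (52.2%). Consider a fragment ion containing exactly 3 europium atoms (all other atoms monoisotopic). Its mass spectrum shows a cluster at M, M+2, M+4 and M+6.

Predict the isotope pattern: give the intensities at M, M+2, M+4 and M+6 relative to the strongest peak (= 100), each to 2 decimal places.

27.95 : 91.57 : 100.00 : 36.40

Expanding (0.478 + 0.522)^3:
P(M) = 0.478^3 = 0.109215
P(M+2) = 3 × 0.478^2 × 0.522^1 = 0.357806
P(M+4) = 3 × 0.478^1 × 0.522^2 = 0.390742
P(M+6) = 0.522^3 = 0.142237
The M+4 peak is largest (0.390742); scaling to 100 gives 27.95 : 91.57 : 100.00 : 36.40.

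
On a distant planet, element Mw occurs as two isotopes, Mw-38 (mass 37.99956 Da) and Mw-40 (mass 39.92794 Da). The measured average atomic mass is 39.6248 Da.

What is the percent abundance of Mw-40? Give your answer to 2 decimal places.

84.28%

Let x be the fractional abundance of Mw-38; then Mw-40 has abundance 1 − x.
37.99956·x + 39.92794·(1 − x) = 39.6248
(37.99956 − 39.92794)·x = 39.6248 − 39.92794
x = -0.30314 / -1.92838 = 0.15720 → 15.72% Mw-38, 84.28% Mw-40.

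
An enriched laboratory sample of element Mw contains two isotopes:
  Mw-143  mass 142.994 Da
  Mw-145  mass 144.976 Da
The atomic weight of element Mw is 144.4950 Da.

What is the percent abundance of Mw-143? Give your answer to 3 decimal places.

Writing the weighted mean with unknown fraction x of Mw-143:
142.994·x + 144.976·(1 − x) = 144.4950
(142.994 − 144.976)·x = 144.4950 − 144.976
x = -0.4810 / -1.982 = 0.24268 → 24.268% Mw-143, 75.732% Mw-145.

24.268%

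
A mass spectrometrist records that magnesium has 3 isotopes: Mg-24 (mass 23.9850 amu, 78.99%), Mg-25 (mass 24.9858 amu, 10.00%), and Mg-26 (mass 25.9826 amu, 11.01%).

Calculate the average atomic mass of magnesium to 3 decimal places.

24.305 amu

Average mass = Σ (abundance × isotope mass) = 0.7899 × 23.9850 + 0.1000 × 24.9858 + 0.1101 × 25.9826
= 18.94575 + 2.49858 + 2.86068 = 24.30501 amu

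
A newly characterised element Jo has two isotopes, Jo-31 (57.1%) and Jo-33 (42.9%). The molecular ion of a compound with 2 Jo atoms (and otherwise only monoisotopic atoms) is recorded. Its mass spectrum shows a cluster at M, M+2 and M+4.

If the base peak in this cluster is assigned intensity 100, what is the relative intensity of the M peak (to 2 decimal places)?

66.55

Binomial terms of (0.571 + 0.429)^2: M 0.3260, M+2 0.4899, M+4 0.1840 → M+2 is the base peak.
P(M+2) = C(2,1) × 0.571^1 × 0.429^1 = 2 × 0.5710 × 0.4290 = 0.489918 (base)
P(M) = C(2,0) × 0.571^2 × 0.429^0 = 1 × 0.326041 × 1.0000 = 0.326041
Relative intensity = 0.326041 / 0.489918 × 100 = 66.55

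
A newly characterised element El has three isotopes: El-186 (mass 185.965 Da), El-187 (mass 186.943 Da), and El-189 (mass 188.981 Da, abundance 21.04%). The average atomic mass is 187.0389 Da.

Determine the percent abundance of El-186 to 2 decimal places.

Let x and y be the fractions of El-186 and El-187. Then x + y = 1 − 0.2104 = 0.7896 and 185.965x + 186.943y = 187.0389 − 0.2104×188.981 = 147.2772976.
Substituting: 185.965x + 186.943(0.7896 − x) = 147.2772976
(185.965 − 186.943)x = -0.3328952  ⇒  x = 0.34038, y = 0.44922
El-186: 34.04%, El-187: 44.92%.

34.04%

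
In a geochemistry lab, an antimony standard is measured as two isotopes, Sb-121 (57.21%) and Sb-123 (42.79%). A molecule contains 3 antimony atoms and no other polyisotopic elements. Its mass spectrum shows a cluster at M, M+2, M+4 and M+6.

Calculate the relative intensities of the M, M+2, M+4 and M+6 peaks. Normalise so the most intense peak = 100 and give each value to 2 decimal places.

44.57 : 100.00 : 74.79 : 18.65

Each Sb atom is independently Sb-121 (p = 0.5721) or Sb-123 (q = 0.4279); the cluster is the binomial expansion (p + q)^3.
P(M) = 0.5721^3 = 0.187247
P(M+2) = 3 × 0.5721^2 × 0.4279^1 = 0.420153
P(M+4) = 3 × 0.5721^1 × 0.4279^2 = 0.314252
P(M+6) = 0.4279^3 = 0.078348
The M+2 peak is largest (0.420153); scaling to 100 gives 44.57 : 100.00 : 74.79 : 18.65.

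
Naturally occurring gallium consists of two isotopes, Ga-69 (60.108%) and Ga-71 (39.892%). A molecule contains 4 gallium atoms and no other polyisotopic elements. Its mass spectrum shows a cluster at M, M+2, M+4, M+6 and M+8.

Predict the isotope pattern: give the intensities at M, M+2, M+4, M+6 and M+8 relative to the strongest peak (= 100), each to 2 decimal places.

37.67 : 100.00 : 99.55 : 44.05 : 7.31

The 4 Ga atoms are independent, so intensities follow the terms of (0.60108 + 0.39892)^4.
P(M) = 0.60108^4 = 0.130536
P(M+2) = 4 × 0.60108^3 × 0.39892^1 = 0.346531
P(M+4) = 6 × 0.60108^2 × 0.39892^2 = 0.344975
P(M+6) = 4 × 0.60108^1 × 0.39892^3 = 0.152633
P(M+8) = 0.39892^4 = 0.025325
The M+2 peak is largest (0.346531); scaling to 100 gives 37.67 : 100.00 : 99.55 : 44.05 : 7.31.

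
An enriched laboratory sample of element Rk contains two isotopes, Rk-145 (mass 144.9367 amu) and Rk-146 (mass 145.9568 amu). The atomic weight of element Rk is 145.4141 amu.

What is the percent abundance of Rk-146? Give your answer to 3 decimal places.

Let x be the fractional abundance of Rk-145; then Rk-146 has abundance 1 − x.
144.9367·x + 145.9568·(1 − x) = 145.4141
(144.9367 − 145.9568)·x = 145.4141 − 145.9568
x = -0.5427 / -1.0201 = 0.53201 → 53.201% Rk-145, 46.799% Rk-146.

46.799%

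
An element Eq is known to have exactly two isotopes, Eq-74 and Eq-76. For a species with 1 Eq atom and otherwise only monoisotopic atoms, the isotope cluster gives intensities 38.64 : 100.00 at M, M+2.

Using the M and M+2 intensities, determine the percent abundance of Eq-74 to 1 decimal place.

Let p = fractional abundance of Eq-74. I(M+2)/I(M) = [C(1,1)·p^0·(1−p)] / p^1 = 1·(1−p)/p = 100.00/38.64 = 2.5880
(1−p)/p = 2.5880/1 = 2.5880  ⇒  p = 1/(1 + 2.5880) = 0.2787
Eq-74: 27.9%, Eq-76: 72.1%.

27.9%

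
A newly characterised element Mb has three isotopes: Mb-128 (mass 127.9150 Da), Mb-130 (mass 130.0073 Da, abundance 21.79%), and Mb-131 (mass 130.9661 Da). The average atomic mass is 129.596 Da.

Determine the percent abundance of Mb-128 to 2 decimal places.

38.06%

The remaining 78.21% is split between Mb-128 (fraction x) and Mb-131 (fraction 0.7821 − x).
Substituting: 127.9150x + 130.9661(0.7821 − x) = 101.26740933
(127.9150 − 130.9661)x = -1.16117748  ⇒  x = 0.38058, y = 0.40152
Mb-128: 38.06%, Mb-131: 40.15%.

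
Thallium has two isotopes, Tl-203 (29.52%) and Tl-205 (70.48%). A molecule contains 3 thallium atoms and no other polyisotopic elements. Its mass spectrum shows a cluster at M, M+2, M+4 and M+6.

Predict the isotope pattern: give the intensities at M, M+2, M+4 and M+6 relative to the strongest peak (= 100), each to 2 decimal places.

5.85 : 41.88 : 100.00 : 79.58

The 3 Tl atoms are independent, so intensities follow the terms of (0.2952 + 0.7048)^3.
P(M) = 0.2952^3 = 0.025725
P(M+2) = 3 × 0.2952^2 × 0.7048^1 = 0.184255
P(M+4) = 3 × 0.2952^1 × 0.7048^2 = 0.439916
P(M+6) = 0.7048^3 = 0.350104
The M+4 peak is largest (0.439916); scaling to 100 gives 5.85 : 41.88 : 100.00 : 79.58.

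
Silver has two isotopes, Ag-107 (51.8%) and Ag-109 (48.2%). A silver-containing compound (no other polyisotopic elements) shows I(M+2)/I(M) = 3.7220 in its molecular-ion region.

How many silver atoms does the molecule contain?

For n independent Ag atoms, I(M+2)/I(M) = n · (abundance Ag-109) / (abundance Ag-107) = n · 0.482/0.518.
n = 3.7220 × 0.518/0.482 = 4.00 ≈ 4

4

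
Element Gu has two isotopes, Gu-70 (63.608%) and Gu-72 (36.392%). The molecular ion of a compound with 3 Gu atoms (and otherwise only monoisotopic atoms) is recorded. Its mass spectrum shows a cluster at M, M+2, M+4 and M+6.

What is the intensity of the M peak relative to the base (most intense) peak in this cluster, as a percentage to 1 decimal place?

(0.63608 + 0.36392)^3 gives M 0.2574, M+2 0.4417, M+4 0.2527, M+6 0.0482; the largest is M+2.
P(M+2) = C(3,1) × 0.63608^2 × 0.36392^1 = 3 × 0.40459777 × 0.36392 = 0.441724 (base)
P(M) = C(3,0) × 0.63608^3 × 0.36392^0 = 1 × 0.25735655 × 1.0000 = 0.257357
Relative intensity = 0.257357 / 0.441724 × 100 = 58.3

58.3%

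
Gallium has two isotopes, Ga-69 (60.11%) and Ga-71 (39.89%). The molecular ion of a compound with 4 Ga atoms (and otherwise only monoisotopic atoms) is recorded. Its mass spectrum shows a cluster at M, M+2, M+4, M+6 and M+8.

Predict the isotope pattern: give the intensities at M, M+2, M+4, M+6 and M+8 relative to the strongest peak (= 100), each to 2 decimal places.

37.67 : 100.00 : 99.54 : 44.04 : 7.31

Each Ga atom is independently Ga-69 (p = 0.6011) or Ga-71 (q = 0.3989); the cluster is the binomial expansion (p + q)^4.
P(M) = 0.6011^4 = 0.130553
P(M+2) = 4 × 0.6011^3 × 0.3989^1 = 0.346549
P(M+4) = 6 × 0.6011^2 × 0.3989^2 = 0.344963
P(M+6) = 4 × 0.6011^1 × 0.3989^3 = 0.152616
P(M+8) = 0.3989^4 = 0.025320
The M+2 peak is largest (0.346549); scaling to 100 gives 37.67 : 100.00 : 99.54 : 44.04 : 7.31.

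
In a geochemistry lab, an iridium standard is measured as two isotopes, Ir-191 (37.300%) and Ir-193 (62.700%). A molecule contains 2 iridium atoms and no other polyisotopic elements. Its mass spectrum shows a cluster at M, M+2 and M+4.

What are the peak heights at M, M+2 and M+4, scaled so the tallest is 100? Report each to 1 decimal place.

29.7 : 100.0 : 84.0

Expanding (0.37300 + 0.62700)^2:
P(M) = 0.37300^2 = 0.139129
P(M+2) = 2 × 0.37300^1 × 0.62700^1 = 0.467742
P(M+4) = 0.62700^2 = 0.393129
The M+2 peak is largest (0.467742); scaling to 100 gives 29.7 : 100.0 : 84.0.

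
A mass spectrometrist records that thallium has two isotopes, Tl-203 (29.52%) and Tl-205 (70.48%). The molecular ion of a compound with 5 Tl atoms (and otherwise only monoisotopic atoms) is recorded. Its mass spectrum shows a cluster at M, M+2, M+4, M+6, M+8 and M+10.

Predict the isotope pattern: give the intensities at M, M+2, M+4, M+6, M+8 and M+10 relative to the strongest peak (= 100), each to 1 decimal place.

0.6 : 7.3 : 35.1 : 83.8 : 100.0 : 47.8

Expanding (0.2952 + 0.7048)^5:
P(M) = 0.2952^5 = 0.002242
P(M+2) = 5 × 0.2952^4 × 0.7048^1 = 0.026761
P(M+4) = 10 × 0.2952^3 × 0.7048^2 = 0.127785
P(M+6) = 10 × 0.2952^2 × 0.7048^3 = 0.305092
P(M+8) = 5 × 0.2952^1 × 0.7048^4 = 0.364208
P(M+10) = 0.7048^5 = 0.173912
The M+8 peak is largest (0.364208); scaling to 100 gives 0.6 : 7.3 : 35.1 : 83.8 : 100.0 : 47.8.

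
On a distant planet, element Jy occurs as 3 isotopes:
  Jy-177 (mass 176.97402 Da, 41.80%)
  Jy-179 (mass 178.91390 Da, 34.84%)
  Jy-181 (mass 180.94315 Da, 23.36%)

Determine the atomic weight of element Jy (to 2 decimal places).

178.58 Da

The abundance-weighted mean is 0.4180 × 176.97402 + 0.3484 × 178.91390 + 0.2336 × 180.94315
= 73.975140 + 62.333603 + 42.268320 = 178.577063 Da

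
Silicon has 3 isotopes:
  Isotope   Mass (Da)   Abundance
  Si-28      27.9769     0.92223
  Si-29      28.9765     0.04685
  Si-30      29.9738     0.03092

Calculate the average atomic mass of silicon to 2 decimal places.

Average mass = Σ (abundance × isotope mass) = 0.92223 × 27.9769 + 0.04685 × 28.9765 + 0.03092 × 29.9738
= 25.80114 + 1.35755 + 0.92679 = 28.08548 Da

28.09 Da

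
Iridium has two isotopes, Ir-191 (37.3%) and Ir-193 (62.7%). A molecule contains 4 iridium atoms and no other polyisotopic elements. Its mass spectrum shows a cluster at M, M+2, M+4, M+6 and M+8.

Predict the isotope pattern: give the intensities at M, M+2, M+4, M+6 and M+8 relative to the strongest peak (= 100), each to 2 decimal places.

The 4 Ir atoms are independent, so intensities follow the terms of (0.373 + 0.627)^4.
P(M) = 0.373^4 = 0.019357
P(M+2) = 4 × 0.373^3 × 0.627^1 = 0.130153
P(M+4) = 6 × 0.373^2 × 0.627^2 = 0.328174
P(M+6) = 4 × 0.373^1 × 0.627^3 = 0.367766
P(M+8) = 0.627^4 = 0.154550
The M+6 peak is largest (0.367766); scaling to 100 gives 5.26 : 35.39 : 89.23 : 100.00 : 42.02.

5.26 : 35.39 : 89.23 : 100.00 : 42.02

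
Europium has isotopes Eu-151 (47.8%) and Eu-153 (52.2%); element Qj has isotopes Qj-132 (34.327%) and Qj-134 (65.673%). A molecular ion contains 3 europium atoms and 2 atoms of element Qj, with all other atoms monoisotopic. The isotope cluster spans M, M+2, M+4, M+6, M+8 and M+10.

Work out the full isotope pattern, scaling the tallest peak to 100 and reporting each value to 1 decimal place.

Europium pattern (n=3): 0.10921535 : 0.35780594 : 0.39074206 : 0.14223665
Element Qj pattern (n=2): 0.11783429 : 0.45087141 : 0.43129429
Convolve the two distributions (both contribute in 2-u steps):
  M: 0.10921535×0.11783429 = 0.012869
  M+2: 0.10921535×0.45087141 + 0.35780594×0.11783429 = 0.091404
  M+4: 0.10921535×0.43129429 + 0.35780594×0.45087141 + 0.39074206×0.11783429 = 0.254471
  M+6: 0.35780594×0.43129429 + 0.39074206×0.45087141 + 0.14223665×0.11783429 = 0.347254
  M+8: 0.39074206×0.43129429 + 0.14223665×0.45087141 = 0.232655
  M+10: 0.14223665×0.43129429 = 0.061346
Scale to base peak (0.347254) = 100: 3.7 : 26.3 : 73.3 : 100.0 : 67.0 : 17.7

3.7 : 26.3 : 73.3 : 100.0 : 67.0 : 17.7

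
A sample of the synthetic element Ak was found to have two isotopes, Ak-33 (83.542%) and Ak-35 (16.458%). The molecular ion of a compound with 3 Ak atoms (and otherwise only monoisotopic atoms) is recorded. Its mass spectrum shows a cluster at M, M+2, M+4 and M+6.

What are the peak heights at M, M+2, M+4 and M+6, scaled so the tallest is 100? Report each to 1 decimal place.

Each Ak atom is independently Ak-33 (p = 0.83542) or Ak-35 (q = 0.16458); the cluster is the binomial expansion (p + q)^3.
P(M) = 0.83542^3 = 0.583062
P(M+2) = 3 × 0.83542^2 × 0.16458^1 = 0.344594
P(M+4) = 3 × 0.83542^1 × 0.16458^2 = 0.067886
P(M+6) = 0.16458^3 = 0.004458
The M peak is largest (0.583062); scaling to 100 gives 100.0 : 59.1 : 11.6 : 0.8.

100.0 : 59.1 : 11.6 : 0.8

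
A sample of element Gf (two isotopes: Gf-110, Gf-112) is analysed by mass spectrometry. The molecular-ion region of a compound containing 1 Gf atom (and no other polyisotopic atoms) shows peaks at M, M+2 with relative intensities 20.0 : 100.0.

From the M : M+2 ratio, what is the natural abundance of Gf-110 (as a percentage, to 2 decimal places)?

16.67%

Write p for the Gf-110 fraction. I(M+2)/I(M) = [C(1,1)·p^0·(1−p)] / p^1 = 1·(1−p)/p = 100.0/20.0 = 5.0000
(1−p)/p = 5.0000/1 = 5.0000  ⇒  p = 1/(1 + 5.0000) = 0.1667
Gf-110: 16.67%, Gf-112: 83.33%.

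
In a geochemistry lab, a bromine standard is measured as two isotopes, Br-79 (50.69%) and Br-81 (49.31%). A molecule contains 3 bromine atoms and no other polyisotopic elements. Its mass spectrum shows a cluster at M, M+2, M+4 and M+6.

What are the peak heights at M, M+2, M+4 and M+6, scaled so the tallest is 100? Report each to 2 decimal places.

34.27 : 100.00 : 97.28 : 31.54

The 3 Br atoms are independent, so intensities follow the terms of (0.5069 + 0.4931)^3.
P(M) = 0.5069^3 = 0.130247
P(M+2) = 3 × 0.5069^2 × 0.4931^1 = 0.380103
P(M+4) = 3 × 0.5069^1 × 0.4931^2 = 0.369755
P(M+6) = 0.4931^3 = 0.119896
The M+2 peak is largest (0.380103); scaling to 100 gives 34.27 : 100.00 : 97.28 : 31.54.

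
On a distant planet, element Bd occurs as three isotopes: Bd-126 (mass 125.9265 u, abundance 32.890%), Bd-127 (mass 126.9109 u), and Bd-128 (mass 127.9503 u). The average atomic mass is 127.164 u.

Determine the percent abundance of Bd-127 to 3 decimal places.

11.610%

Let x and y be the fractions of Bd-127 and Bd-128. Then x + y = 1 − 0.32890 = 0.67110 and 126.9109x + 127.9503y = 127.164 − 0.32890×125.9265 = 85.74677415.
Substituting: 126.9109x + 127.9503(0.67110 − x) = 85.74677415
(126.9109 − 127.9503)x = -0.12067218  ⇒  x = 0.11610, y = 0.55500
Bd-127: 11.610%, Bd-128: 55.500%.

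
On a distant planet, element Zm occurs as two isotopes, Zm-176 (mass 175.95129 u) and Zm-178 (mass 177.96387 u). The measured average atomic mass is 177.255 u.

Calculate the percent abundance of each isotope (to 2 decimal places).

Writing the weighted mean with unknown fraction x of Zm-176:
175.95129·x + 177.96387·(1 − x) = 177.255
(175.95129 − 177.96387)·x = 177.255 − 177.96387
x = -0.70887 / -2.01258 = 0.35222 → 35.22% Zm-176, 64.78% Zm-178.

Zm-176: 35.22%, Zm-178: 64.78%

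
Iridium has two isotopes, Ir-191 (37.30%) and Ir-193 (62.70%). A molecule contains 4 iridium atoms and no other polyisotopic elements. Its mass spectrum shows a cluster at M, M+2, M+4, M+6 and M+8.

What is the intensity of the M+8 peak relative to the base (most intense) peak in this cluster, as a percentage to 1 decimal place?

Binomial terms of (0.3730 + 0.6270)^4: M 0.0194, M+2 0.1302, M+4 0.3282, M+6 0.3678, M+8 0.1546 → M+6 is the base peak.
P(M+6) = C(4,3) × 0.3730^1 × 0.6270^3 = 4 × 0.3730 × 0.24649188 = 0.367766 (base)
P(M+8) = C(4,4) × 0.3730^0 × 0.6270^4 = 1 × 1.0000 × 0.15455041 = 0.154550
Relative intensity = 0.154550 / 0.367766 × 100 = 42.0

42.0%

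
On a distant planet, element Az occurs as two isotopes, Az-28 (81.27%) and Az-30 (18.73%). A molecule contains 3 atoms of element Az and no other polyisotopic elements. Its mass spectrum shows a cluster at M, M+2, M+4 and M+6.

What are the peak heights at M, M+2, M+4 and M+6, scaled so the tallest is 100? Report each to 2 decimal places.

Expanding (0.8127 + 0.1873)^3:
P(M) = 0.8127^3 = 0.536773
P(M+2) = 3 × 0.8127^2 × 0.1873^1 = 0.371124
P(M+4) = 3 × 0.8127^1 × 0.1873^2 = 0.085532
P(M+6) = 0.1873^3 = 0.006571
The M peak is largest (0.536773); scaling to 100 gives 100.00 : 69.14 : 15.93 : 1.22.

100.00 : 69.14 : 15.93 : 1.22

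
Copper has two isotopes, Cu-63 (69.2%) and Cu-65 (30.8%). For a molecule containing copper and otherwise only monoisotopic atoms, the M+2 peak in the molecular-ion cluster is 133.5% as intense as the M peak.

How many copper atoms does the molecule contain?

3

With n Cu atoms, P(M+2)/P(M) = C(n,1)·p^(n−1)q / p^n = n·q/p = n · 0.308/0.692.
n = 1.335 × 0.692/0.308 = 3.00 ≈ 3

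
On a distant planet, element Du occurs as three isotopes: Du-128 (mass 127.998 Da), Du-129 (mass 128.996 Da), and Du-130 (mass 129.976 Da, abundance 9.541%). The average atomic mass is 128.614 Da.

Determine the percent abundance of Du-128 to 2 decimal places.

The remaining 90.459% is split between Du-128 (fraction x) and Du-129 (fraction 0.90459 − x).
Substituting: 127.998x + 128.996(0.90459 − x) = 116.21298984
(127.998 − 128.996)x = -0.4755018  ⇒  x = 0.47645, y = 0.42814
Du-128: 47.65%, Du-129: 42.81%.

47.65%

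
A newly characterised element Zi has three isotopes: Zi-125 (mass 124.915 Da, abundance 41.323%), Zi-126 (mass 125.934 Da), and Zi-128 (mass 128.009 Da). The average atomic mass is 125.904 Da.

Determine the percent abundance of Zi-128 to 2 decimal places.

18.85%

The remaining 58.677% is split between Zi-126 (fraction x) and Zi-128 (fraction 0.58677 − x).
Substituting: 125.934x + 128.009(0.58677 − x) = 74.28537455
(125.934 − 128.009)x = -0.82646638  ⇒  x = 0.39830, y = 0.18847
Zi-126: 39.83%, Zi-128: 18.85%.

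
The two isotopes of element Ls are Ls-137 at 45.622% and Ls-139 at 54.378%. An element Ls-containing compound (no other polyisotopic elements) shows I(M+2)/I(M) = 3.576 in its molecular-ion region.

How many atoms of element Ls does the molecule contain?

With n Ls atoms, P(M+2)/P(M) = C(n,1)·p^(n−1)q / p^n = n·q/p = n · 0.54378/0.45622.
n = 3.576 × 0.45622/0.54378 = 3.00 ≈ 3

3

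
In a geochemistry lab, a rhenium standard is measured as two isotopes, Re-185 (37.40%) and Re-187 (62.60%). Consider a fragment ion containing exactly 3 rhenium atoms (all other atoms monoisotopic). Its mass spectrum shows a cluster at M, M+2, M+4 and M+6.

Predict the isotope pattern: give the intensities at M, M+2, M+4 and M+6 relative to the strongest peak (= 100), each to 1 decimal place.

Each Re atom is independently Re-185 (p = 0.3740) or Re-187 (q = 0.6260); the cluster is the binomial expansion (p + q)^3.
P(M) = 0.3740^3 = 0.052314
P(M+2) = 3 × 0.3740^2 × 0.6260^1 = 0.262687
P(M+4) = 3 × 0.3740^1 × 0.6260^2 = 0.439685
P(M+6) = 0.6260^3 = 0.245314
The M+4 peak is largest (0.439685); scaling to 100 gives 11.9 : 59.7 : 100.0 : 55.8.

11.9 : 59.7 : 100.0 : 55.8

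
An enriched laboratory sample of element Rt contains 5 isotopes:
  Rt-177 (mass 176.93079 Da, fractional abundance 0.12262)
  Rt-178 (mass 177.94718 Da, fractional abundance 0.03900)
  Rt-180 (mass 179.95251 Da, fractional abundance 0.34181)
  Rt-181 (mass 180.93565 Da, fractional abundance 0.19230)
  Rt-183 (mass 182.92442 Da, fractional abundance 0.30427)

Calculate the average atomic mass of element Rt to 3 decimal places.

180.597 Da

Ar = Σ fᵢ·mᵢ = 0.12262 × 176.93079 + 0.03900 × 177.94718 + 0.34181 × 179.95251 + 0.19230 × 180.93565 + 0.30427 × 182.92442
= 21.695253 + 6.939940 + 61.509567 + 34.793925 + 55.658413 = 180.597098 Da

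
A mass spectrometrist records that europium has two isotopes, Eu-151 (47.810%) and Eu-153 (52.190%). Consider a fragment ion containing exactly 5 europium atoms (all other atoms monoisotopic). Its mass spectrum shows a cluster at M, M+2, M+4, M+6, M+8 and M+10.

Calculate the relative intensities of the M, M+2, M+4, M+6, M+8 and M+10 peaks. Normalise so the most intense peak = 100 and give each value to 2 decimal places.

Expanding (0.47810 + 0.52190)^5:
P(M) = 0.47810^5 = 0.024980
P(M+2) = 5 × 0.47810^4 × 0.52190^1 = 0.136343
P(M+4) = 10 × 0.47810^3 × 0.52190^2 = 0.297667
P(M+6) = 10 × 0.47810^2 × 0.52190^3 = 0.324937
P(M+8) = 5 × 0.47810^1 × 0.52190^4 = 0.177353
P(M+10) = 0.52190^5 = 0.038720
The M+6 peak is largest (0.324937); scaling to 100 gives 7.69 : 41.96 : 91.61 : 100.00 : 54.58 : 11.92.

7.69 : 41.96 : 91.61 : 100.00 : 54.58 : 11.92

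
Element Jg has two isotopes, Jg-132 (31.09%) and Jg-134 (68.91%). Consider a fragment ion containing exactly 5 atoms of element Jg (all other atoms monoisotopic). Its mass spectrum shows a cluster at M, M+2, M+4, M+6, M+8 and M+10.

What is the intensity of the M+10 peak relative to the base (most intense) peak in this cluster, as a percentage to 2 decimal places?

Binomial terms of (0.3109 + 0.6891)^5: M 0.0029, M+2 0.0322, M+4 0.1427, M+6 0.3163, M+8 0.3505, M+10 0.1554 → M+8 is the base peak.
P(M+8) = C(5,4) × 0.3109^1 × 0.6891^4 = 5 × 0.3109 × 0.22549089 = 0.350526 (base)
P(M+10) = C(5,5) × 0.3109^0 × 0.6891^5 = 1 × 1.0000 × 0.15538577 = 0.155386
Relative intensity = 0.155386 / 0.350526 × 100 = 44.33

44.33%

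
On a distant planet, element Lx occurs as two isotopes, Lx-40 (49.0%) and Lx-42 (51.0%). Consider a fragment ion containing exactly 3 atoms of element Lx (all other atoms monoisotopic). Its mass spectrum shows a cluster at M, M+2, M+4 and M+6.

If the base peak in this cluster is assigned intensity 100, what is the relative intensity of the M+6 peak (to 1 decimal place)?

34.7

Term probabilities: M 0.1176, M+2 0.3674, M+4 0.3823, M+6 0.1327. Base peak = M+4.
P(M+4) = C(3,2) × 0.490^1 × 0.510^2 = 3 × 0.4900 × 0.2601 = 0.382347 (base)
P(M+6) = C(3,3) × 0.490^0 × 0.510^3 = 1 × 1.0000 × 0.132651 = 0.132651
Relative intensity = 0.132651 / 0.382347 × 100 = 34.7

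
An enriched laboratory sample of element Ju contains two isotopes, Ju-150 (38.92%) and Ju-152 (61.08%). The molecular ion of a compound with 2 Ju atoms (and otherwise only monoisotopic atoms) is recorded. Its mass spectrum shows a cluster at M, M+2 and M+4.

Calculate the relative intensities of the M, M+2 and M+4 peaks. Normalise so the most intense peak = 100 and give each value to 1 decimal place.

Each Ju atom is independently Ju-150 (p = 0.3892) or Ju-152 (q = 0.6108); the cluster is the binomial expansion (p + q)^2.
P(M) = 0.3892^2 = 0.151477
P(M+2) = 2 × 0.3892^1 × 0.6108^1 = 0.475447
P(M+4) = 0.6108^2 = 0.373077
The M+2 peak is largest (0.475447); scaling to 100 gives 31.9 : 100.0 : 78.5.

31.9 : 100.0 : 78.5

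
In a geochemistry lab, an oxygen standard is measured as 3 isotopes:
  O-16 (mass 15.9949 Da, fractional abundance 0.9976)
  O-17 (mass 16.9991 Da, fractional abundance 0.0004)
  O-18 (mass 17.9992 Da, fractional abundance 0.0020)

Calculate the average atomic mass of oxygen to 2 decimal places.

16.00 Da

The abundance-weighted mean is 0.9976 × 15.9949 + 0.0004 × 16.9991 + 0.0020 × 17.9992
= 15.95651 + 0.00680 + 0.03600 = 15.99931 Da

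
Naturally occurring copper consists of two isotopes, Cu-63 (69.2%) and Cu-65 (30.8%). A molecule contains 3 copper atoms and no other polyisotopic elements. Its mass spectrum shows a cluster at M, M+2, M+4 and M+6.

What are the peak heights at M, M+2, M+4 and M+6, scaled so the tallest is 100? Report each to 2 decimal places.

Expanding (0.692 + 0.308)^3:
P(M) = 0.692^3 = 0.331374
P(M+2) = 3 × 0.692^2 × 0.308^1 = 0.442470
P(M+4) = 3 × 0.692^1 × 0.308^2 = 0.196938
P(M+6) = 0.308^3 = 0.029218
The M+2 peak is largest (0.442470); scaling to 100 gives 74.89 : 100.00 : 44.51 : 6.60.

74.89 : 100.00 : 44.51 : 6.60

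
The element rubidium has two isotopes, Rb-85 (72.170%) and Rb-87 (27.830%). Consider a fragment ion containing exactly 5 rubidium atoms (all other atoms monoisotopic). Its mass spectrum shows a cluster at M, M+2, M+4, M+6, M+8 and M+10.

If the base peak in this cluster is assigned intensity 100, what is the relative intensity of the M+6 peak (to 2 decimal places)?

29.74

(0.72170 + 0.27830)^5 gives M 0.1958, M+2 0.3775, M+4 0.2911, M+6 0.1123, M+8 0.0216, M+10 0.0017; the largest is M+2.
P(M+2) = C(5,1) × 0.72170^4 × 0.27830^1 = 5 × 0.27128565 × 0.2783 = 0.377494 (base)
P(M+6) = C(5,3) × 0.72170^2 × 0.27830^3 = 10 × 0.52085089 × 0.02155458 = 0.112267
Relative intensity = 0.112267 / 0.377494 × 100 = 29.74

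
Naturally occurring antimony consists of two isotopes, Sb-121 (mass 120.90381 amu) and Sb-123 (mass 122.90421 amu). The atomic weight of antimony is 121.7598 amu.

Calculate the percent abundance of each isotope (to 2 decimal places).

Writing the weighted mean with unknown fraction x of Sb-121:
120.90381·x + 122.90421·(1 − x) = 121.7598
(120.90381 − 122.90421)·x = 121.7598 − 122.90421
x = -1.14441 / -2.00040 = 0.57209 → 57.21% Sb-121, 42.79% Sb-123.

Sb-121: 57.21%, Sb-123: 42.79%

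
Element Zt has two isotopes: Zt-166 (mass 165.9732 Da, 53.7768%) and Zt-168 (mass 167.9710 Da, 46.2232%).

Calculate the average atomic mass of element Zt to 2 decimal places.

166.90 Da

Average mass = Σ (abundance × isotope mass) = 0.537768 × 165.9732 + 0.462232 × 167.9710
= 89.25508 + 77.64157 = 166.89665 Da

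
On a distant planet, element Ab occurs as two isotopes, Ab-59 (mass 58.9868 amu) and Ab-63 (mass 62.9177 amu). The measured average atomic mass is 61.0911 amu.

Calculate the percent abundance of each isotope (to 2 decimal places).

Ab-59: 46.47%, Ab-63: 53.53%

Let x be the fractional abundance of Ab-59; then Ab-63 has abundance 1 − x.
58.9868·x + 62.9177·(1 − x) = 61.0911
(58.9868 − 62.9177)·x = 61.0911 − 62.9177
x = -1.8266 / -3.9309 = 0.46468 → 46.47% Ab-59, 53.53% Ab-63.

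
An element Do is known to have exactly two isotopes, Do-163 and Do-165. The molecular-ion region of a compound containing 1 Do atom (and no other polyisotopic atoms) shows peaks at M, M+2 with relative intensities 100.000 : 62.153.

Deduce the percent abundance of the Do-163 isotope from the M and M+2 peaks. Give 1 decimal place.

Write p for the Do-163 fraction. I(M+2)/I(M) = [C(1,1)·p^0·(1−p)] / p^1 = 1·(1−p)/p = 62.153/100.000 = 0.6215
(1−p)/p = 0.6215/1 = 0.6215  ⇒  p = 1/(1 + 0.6215) = 0.6167
Do-163: 61.7%, Do-165: 38.3%.

61.7%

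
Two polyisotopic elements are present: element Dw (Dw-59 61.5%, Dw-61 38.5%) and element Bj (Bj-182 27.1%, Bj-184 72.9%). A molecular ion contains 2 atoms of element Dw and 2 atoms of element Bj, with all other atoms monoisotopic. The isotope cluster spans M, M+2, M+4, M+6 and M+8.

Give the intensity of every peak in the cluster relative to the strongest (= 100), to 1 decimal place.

Element Dw pattern (n=2): 0.378225 : 0.47355 : 0.148225
Element Bj pattern (n=2): 0.073441 : 0.395118 : 0.531441
Convolve the two distributions (both contribute in 2-u steps):
  M: 0.378225×0.073441 = 0.027777
  M+2: 0.378225×0.395118 + 0.47355×0.073441 = 0.184221
  M+4: 0.378225×0.531441 + 0.47355×0.395118 + 0.148225×0.073441 = 0.398998
  M+6: 0.47355×0.531441 + 0.148225×0.395118 = 0.310230
  M+8: 0.148225×0.531441 = 0.078773
Scale to base peak (0.398998) = 100: 7.0 : 46.2 : 100.0 : 77.8 : 19.7

7.0 : 46.2 : 100.0 : 77.8 : 19.7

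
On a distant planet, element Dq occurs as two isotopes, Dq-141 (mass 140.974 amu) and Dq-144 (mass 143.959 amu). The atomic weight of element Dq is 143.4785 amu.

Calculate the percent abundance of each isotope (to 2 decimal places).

Let x be the fractional abundance of Dq-141; then Dq-144 has abundance 1 − x.
140.974·x + 143.959·(1 − x) = 143.4785
(140.974 − 143.959)·x = 143.4785 − 143.959
x = -0.4805 / -2.985 = 0.16097 → 16.10% Dq-141, 83.90% Dq-144.

Dq-141: 16.10%, Dq-144: 83.90%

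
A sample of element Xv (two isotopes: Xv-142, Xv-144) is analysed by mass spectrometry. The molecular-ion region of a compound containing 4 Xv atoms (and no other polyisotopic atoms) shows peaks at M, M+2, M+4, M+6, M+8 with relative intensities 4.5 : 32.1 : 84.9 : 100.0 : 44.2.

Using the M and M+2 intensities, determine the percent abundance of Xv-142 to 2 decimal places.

Write p for the Xv-142 fraction. I(M+2)/I(M) = [C(4,1)·p^3·(1−p)] / p^4 = 4·(1−p)/p = 32.1/4.5 = 7.1333
(1−p)/p = 7.1333/4 = 1.7833  ⇒  p = 1/(1 + 1.7833) = 0.3593
Xv-142: 35.93%, Xv-144: 64.07%.

35.93%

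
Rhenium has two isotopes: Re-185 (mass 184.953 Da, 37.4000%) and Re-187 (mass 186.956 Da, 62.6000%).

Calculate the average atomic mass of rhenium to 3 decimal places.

186.207 Da

Ar = Σ fᵢ·mᵢ = 0.374000 × 184.953 + 0.626000 × 186.956
= 69.1724 + 117.0345 = 186.2069 Da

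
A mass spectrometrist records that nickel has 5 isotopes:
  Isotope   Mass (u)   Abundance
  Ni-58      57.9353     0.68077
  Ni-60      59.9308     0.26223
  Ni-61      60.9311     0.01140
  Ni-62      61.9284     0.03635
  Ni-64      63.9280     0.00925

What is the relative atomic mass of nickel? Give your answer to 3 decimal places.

58.693 u

Ar = Σ fᵢ·mᵢ = 0.68077 × 57.9353 + 0.26223 × 59.9308 + 0.01140 × 60.9311 + 0.03635 × 61.9284 + 0.00925 × 63.9280
= 39.44061 + 15.71565 + 0.69461 + 2.25110 + 0.59133 = 58.69330 u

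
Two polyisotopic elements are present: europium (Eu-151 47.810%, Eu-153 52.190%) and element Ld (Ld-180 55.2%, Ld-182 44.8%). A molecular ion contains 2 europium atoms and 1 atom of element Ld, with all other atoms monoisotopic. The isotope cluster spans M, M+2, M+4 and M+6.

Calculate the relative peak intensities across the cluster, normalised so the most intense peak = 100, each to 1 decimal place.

Europium pattern (n=2): 0.22857961 : 0.49904078 : 0.27237961
Element Ld pattern (n=1): 0.5520 : 0.4480
Convolve the two distributions (both contribute in 2-u steps):
  M: 0.22857961×0.5520 = 0.126176
  M+2: 0.22857961×0.4480 + 0.49904078×0.5520 = 0.377874
  M+4: 0.49904078×0.4480 + 0.27237961×0.5520 = 0.373924
  M+6: 0.27237961×0.4480 = 0.122026
Scale to base peak (0.377874) = 100: 33.4 : 100.0 : 99.0 : 32.3

33.4 : 100.0 : 99.0 : 32.3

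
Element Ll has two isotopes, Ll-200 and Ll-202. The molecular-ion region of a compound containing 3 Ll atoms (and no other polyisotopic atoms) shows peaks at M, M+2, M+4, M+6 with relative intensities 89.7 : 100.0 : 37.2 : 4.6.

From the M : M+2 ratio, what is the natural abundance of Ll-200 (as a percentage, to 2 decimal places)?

If p is the fraction of Ll that is Ll-200, then I(M+2)/I(M) = [C(3,1)·p^2·(1−p)] / p^3 = 3·(1−p)/p = 100.0/89.7 = 1.1148
(1−p)/p = 1.1148/3 = 0.3716  ⇒  p = 1/(1 + 0.3716) = 0.7291
Ll-200: 72.91%, Ll-202: 27.09%.

72.91%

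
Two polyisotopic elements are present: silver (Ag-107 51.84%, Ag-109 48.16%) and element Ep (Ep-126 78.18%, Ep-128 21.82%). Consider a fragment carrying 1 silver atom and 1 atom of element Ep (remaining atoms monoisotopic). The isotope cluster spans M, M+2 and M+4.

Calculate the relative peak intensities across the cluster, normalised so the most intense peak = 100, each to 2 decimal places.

82.77 : 100.00 : 21.46

Silver pattern (n=1): 0.5184 : 0.4816
Element Ep pattern (n=1): 0.7818 : 0.2182
Convolve the two distributions (both contribute in 2-u steps):
  M: 0.5184×0.7818 = 0.405285
  M+2: 0.5184×0.2182 + 0.4816×0.7818 = 0.489630
  M+4: 0.4816×0.2182 = 0.105085
Scale to base peak (0.489630) = 100: 82.77 : 100.00 : 21.46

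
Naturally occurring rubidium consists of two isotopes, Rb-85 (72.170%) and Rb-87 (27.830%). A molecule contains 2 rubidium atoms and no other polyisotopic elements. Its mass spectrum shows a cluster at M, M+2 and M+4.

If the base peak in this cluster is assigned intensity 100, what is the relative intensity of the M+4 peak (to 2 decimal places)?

(0.72170 + 0.27830)^2 gives M 0.5209, M+2 0.4017, M+4 0.0775; the largest is M.
P(M) = C(2,0) × 0.72170^2 × 0.27830^0 = 1 × 0.52085089 × 1.0000 = 0.520851 (base)
P(M+4) = C(2,2) × 0.72170^0 × 0.27830^2 = 1 × 1.0000 × 0.07745089 = 0.077451
Relative intensity = 0.077451 / 0.520851 × 100 = 14.87

14.87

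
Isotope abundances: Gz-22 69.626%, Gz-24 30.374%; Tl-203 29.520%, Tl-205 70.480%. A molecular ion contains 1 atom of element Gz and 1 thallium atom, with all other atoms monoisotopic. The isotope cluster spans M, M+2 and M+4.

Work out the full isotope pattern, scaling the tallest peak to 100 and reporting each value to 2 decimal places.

35.41 : 100.00 : 36.88

Element Gz pattern (n=1): 0.69626 : 0.30374
Thallium pattern (n=1): 0.2952 : 0.7048
Convolve the two distributions (both contribute in 2-u steps):
  M: 0.69626×0.2952 = 0.205536
  M+2: 0.69626×0.7048 + 0.30374×0.2952 = 0.580388
  M+4: 0.30374×0.7048 = 0.214076
Scale to base peak (0.580388) = 100: 35.41 : 100.00 : 36.88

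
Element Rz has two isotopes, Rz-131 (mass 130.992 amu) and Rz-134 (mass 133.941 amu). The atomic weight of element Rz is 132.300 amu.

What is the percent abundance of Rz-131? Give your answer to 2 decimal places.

55.65%

With x = fraction of Rz-131 (so Rz-134 is 1 − x):
130.992·x + 133.941·(1 − x) = 132.300
(130.992 − 133.941)·x = 132.300 − 133.941
x = -1.641 / -2.949 = 0.55646 → 55.65% Rz-131, 44.35% Rz-134.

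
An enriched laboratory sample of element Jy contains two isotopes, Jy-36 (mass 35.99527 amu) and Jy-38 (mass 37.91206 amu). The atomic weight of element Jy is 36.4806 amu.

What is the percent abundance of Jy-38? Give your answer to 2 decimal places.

Writing the weighted mean with unknown fraction x of Jy-36:
35.99527·x + 37.91206·(1 − x) = 36.4806
(35.99527 − 37.91206)·x = 36.4806 − 37.91206
x = -1.43146 / -1.91679 = 0.74680 → 74.68% Jy-36, 25.32% Jy-38.

25.32%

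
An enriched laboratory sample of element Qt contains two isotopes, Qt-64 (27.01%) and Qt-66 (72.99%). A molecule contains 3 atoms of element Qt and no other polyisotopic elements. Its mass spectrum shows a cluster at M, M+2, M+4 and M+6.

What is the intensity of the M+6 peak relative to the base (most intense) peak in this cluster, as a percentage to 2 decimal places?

90.08%

Term probabilities: M 0.0197, M+2 0.1597, M+4 0.4317, M+6 0.3889. Base peak = M+4.
P(M+4) = C(3,2) × 0.2701^1 × 0.7299^2 = 3 × 0.2701 × 0.53275401 = 0.431691 (base)
P(M+6) = C(3,3) × 0.2701^0 × 0.7299^3 = 1 × 1.0000 × 0.38885715 = 0.388857
Relative intensity = 0.388857 / 0.431691 × 100 = 90.08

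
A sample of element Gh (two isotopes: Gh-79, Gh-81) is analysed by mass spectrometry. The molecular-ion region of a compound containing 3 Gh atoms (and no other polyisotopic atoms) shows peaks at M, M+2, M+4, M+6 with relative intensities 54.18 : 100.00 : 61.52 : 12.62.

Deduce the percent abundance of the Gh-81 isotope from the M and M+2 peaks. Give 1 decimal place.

38.1%

If p is the fraction of Gh that is Gh-79, then I(M+2)/I(M) = [C(3,1)·p^2·(1−p)] / p^3 = 3·(1−p)/p = 100.00/54.18 = 1.8457
(1−p)/p = 1.8457/3 = 0.6152  ⇒  p = 1/(1 + 0.6152) = 0.6191
Gh-79: 61.9%, Gh-81: 38.1%.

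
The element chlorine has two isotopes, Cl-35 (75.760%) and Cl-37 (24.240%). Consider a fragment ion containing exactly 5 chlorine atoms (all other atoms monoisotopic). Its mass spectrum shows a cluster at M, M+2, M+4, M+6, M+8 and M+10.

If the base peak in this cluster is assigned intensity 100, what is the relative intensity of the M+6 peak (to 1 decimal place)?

20.5

Binomial terms of (0.75760 + 0.24240)^5: M 0.2496, M+2 0.3993, M+4 0.2555, M+6 0.0817, M+8 0.0131, M+10 0.0008 → M+2 is the base peak.
P(M+2) = C(5,1) × 0.75760^4 × 0.24240^1 = 5 × 0.32942751 × 0.2424 = 0.399266 (base)
P(M+6) = C(5,3) × 0.75760^2 × 0.24240^3 = 10 × 0.57395776 × 0.01424288 = 0.081748
Relative intensity = 0.081748 / 0.399266 × 100 = 20.5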